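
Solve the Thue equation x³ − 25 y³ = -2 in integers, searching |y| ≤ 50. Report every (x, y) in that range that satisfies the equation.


The equation is x³ - 25y³ = -2. For fixed y, x³ = 25·y³ − 2, so a solution requires the RHS to be a perfect cube.
Strategy: iterate y from -50 to 50, compute RHS = 25·y³ − 2, and check whether it is a (positive or negative) perfect cube.
Check small values of y:
  y = 0: RHS = -2 is not a perfect cube.
  y = 1: RHS = 23 is not a perfect cube.
  y = -1: RHS = -27 = (-3)³ ⇒ x = -3 works.
  y = 2: RHS = 198 is not a perfect cube.
  y = -2: RHS = -202 is not a perfect cube.
  y = 3: RHS = 673 is not a perfect cube.
  y = -3: RHS = -677 is not a perfect cube.
Continuing the search up to |y| = 50 finds no further solutions beyond those listed.
Collected solutions: (-3, -1).

Solutions (with |y| ≤ 50): (-3, -1).


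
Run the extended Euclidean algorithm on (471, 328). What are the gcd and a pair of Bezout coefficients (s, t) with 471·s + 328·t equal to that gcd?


Euclidean algorithm on (471, 328) — divide until remainder is 0:
  471 = 1 · 328 + 143
  328 = 2 · 143 + 42
  143 = 3 · 42 + 17
  42 = 2 · 17 + 8
  17 = 2 · 8 + 1
  8 = 8 · 1 + 0
gcd(471, 328) = 1.
Track Bezout coefficients alongside the remainders: start with r₀ = 471 = a·1 + b·0 (s = 1, t = 0) and r₁ = 328 = a·0 + b·1 (s = 0, t = 1); each new remainder r_{k+1} = r_{k-1} − q_k·r_k inherits s_{k+1} = s_{k-1} − q_k·s_k, t_{k+1} = t_{k-1} − q_k·t_k, so r_k = a·s_k + b·t_k at every step:
  q = 1: r = 143, s = 1 − 1·0 = 1, t = 0 − 1·1 = -1  (check: 471·1 + 328·(-1) = 143)
  q = 2: r = 42, s = 0 − 2·1 = -2, t = 1 − 2·(-1) = 3  (check: 471·(-2) + 328·3 = 42)
  q = 3: r = 17, s = 1 − 3·(-2) = 7, t = -1 − 3·3 = -10  (check: 471·7 + 328·(-10) = 17)
  q = 2: r = 8, s = -2 − 2·7 = -16, t = 3 − 2·(-10) = 23  (check: 471·(-16) + 328·23 = 8)
  q = 2: r = 1, s = 7 − 2·(-16) = 39, t = -10 − 2·23 = -56  (check: 471·39 + 328·(-56) = 1)
The row with r = 1 (the gcd) gives the Bezout coefficients s = 39, t = -56.
Result: 471 · (39) + 328 · (-56) = 1.

gcd(471, 328) = 1; s = 39, t = -56 (check: 471·39 + 328·(-56) = 1).


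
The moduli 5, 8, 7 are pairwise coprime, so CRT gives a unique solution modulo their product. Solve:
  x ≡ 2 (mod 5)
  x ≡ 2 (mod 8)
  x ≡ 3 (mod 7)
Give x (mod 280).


Moduli 5, 8, 7 are pairwise coprime; by CRT there is a unique solution modulo M = 5 · 8 · 7 = 280.
Solve pairwise, accumulating the modulus:
  Start with x ≡ 2 (mod 5).
  Combine with x ≡ 2 (mod 8): since gcd(5, 8) = 1, we get a unique residue mod 40.
    Write x = 2 + 5·t and substitute into x ≡ 2 (mod 8): 5·t ≡ 2 − 2 = 0 (mod 8).
    The inverse of 5 mod 8 is 5 (since 5·5 = 25 = 3·8 + 1), so t ≡ 5·0 = 0 ≡ 0 (mod 8).
    Then x = 2 + 5·0 = 2, valid modulo lcm(5, 8) = 40: x ≡ 2 (mod 40).
  Combine with x ≡ 3 (mod 7): since gcd(40, 7) = 1, we get a unique residue mod 280.
    Write x = 2 + 40·t and substitute into x ≡ 3 (mod 7): 40·t ≡ 3 − 2 = 1 (mod 7).
    Reduce coefficients mod 7: 5·t ≡ 1 (mod 7).
    The inverse of 5 mod 7 is 3 (since 5·3 = 15 = 2·7 + 1), so t ≡ 3·1 = 3 ≡ 3 (mod 7).
    Then x = 2 + 40·3 = 122, valid modulo lcm(40, 7) = 280: x ≡ 122 (mod 280).
Verify: 122 mod 5 = 2 ✓, 122 mod 8 = 2 ✓, 122 mod 7 = 3 ✓.

x ≡ 122 (mod 280).


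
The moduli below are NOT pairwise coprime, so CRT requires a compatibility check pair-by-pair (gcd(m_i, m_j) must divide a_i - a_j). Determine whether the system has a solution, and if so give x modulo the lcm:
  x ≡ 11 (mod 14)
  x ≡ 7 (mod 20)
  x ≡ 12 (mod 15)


Moduli 14, 20, 15 are not pairwise coprime, so CRT works modulo lcm(m_i) when all pairwise compatibility conditions hold.
Pairwise compatibility: gcd(m_i, m_j) must divide a_i - a_j for every pair.
Merge one congruence at a time:
  Start: x ≡ 11 (mod 14).
  Combine with x ≡ 7 (mod 20): gcd(14, 20) = 2; 7 - 11 = -4, which IS divisible by 2, so compatible.
    Write x = 11 + 14·t and substitute into x ≡ 7 (mod 20): 14·t ≡ 7 − 11 = -4 (mod 20).
    Divide the congruence (and modulus) by g = 2: 7·t ≡ -2 (mod 10).
    Reduce coefficients mod 10: 7·t ≡ 8 (mod 10).
    The inverse of 7 mod 10 is 3 (since 7·3 = 21 = 2·10 + 1), so t ≡ 3·8 = 24 ≡ 4 (mod 10).
    Then x = 11 + 14·4 = 67, valid modulo lcm(14, 20) = 140: x ≡ 67 (mod 140).
  Combine with x ≡ 12 (mod 15): gcd(140, 15) = 5; 12 - 67 = -55, which IS divisible by 5, so compatible.
    Write x = 67 + 140·t and substitute into x ≡ 12 (mod 15): 140·t ≡ 12 − 67 = -55 (mod 15).
    Divide the congruence (and modulus) by g = 5: 28·t ≡ -11 (mod 3).
    Reduce coefficients mod 3: 1·t ≡ 1 (mod 3).
    So t ≡ 1 (mod 3).
    Then x = 67 + 140·1 = 207, valid modulo lcm(140, 15) = 420: x ≡ 207 (mod 420).
Verify: 207 mod 14 = 11, 207 mod 20 = 7, 207 mod 15 = 12.

x ≡ 207 (mod 420).


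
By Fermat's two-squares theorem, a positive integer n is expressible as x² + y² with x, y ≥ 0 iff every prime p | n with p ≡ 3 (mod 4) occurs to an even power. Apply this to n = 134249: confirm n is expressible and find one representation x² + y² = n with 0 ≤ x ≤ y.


Step 1: Factor n = 134249 = 17 · 53 · 149.
Step 2: Check the mod-4 condition on each prime factor: 17 ≡ 1 (mod 4), exponent 1; 53 ≡ 1 (mod 4), exponent 1; 149 ≡ 1 (mod 4), exponent 1.
All primes ≡ 3 (mod 4) appear to even exponent (or don't appear), so by the two-squares theorem n IS expressible as a sum of two squares.
Step 3: Build a representation. Here n = 17 · 53 · 149 is a product of primes ≡ 1 (mod 4). Each prime p ≡ 1 (mod 4) is itself a sum of two squares; find a² by testing p − a² for a perfect square:
  17: 17 − 1² = 16 = 4² ⇒ 17 = 1² + 4².
  53: 53 − 1² = 52, 53 − 2² = 49 = 7² ⇒ 53 = 2² + 7².
  149: 149 − 1² = 148, 149 − 2² = 145, 149 − 3² = 140, 149 − 4² = 133, 149 − 5² = 124, 149 − 6² = 113, 149 − 7² = 100 = 10² ⇒ 149 = 7² + 10².
  Combine using the Brahmagupta–Fibonacci identity (a² + b²)(c² + d²) = (ac − bd)² + (ad + bc)² = (ac + bd)² + (ad − bc)²:
  17 · 53 = 901: from (1² + 4²)(2² + 7²), take (1·2 − 4·7, 1·7 + 4·2) = (2 − 28, 7 + 8) = (-26, 15); dropping signs (only squares matter) gives (26, 15); check 26² + 15² = 676 + 225 = 901 ✓.
  901 · 149 = 134249: from (26² + 15²)(7² + 10²), take (26·7 − 15·10, 26·10 + 15·7) = (182 − 150, 260 + 105) = (32, 365); check 32² + 365² = 1024 + 133225 = 134249 ✓.
Step 4: Order so x ≤ y and verify: 32² + 365² = 1024 + 133225 = 134249 = n. ✓

n = 134249 = 32² + 365² (one valid representation with x ≤ y).


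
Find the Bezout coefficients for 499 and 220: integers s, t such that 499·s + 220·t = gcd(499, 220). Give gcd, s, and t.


Euclidean algorithm on (499, 220) — divide until remainder is 0:
  499 = 2 · 220 + 59
  220 = 3 · 59 + 43
  59 = 1 · 43 + 16
  43 = 2 · 16 + 11
  16 = 1 · 11 + 5
  11 = 2 · 5 + 1
  5 = 5 · 1 + 0
gcd(499, 220) = 1.
Track Bezout coefficients alongside the remainders: start with r₀ = 499 = a·1 + b·0 (s = 1, t = 0) and r₁ = 220 = a·0 + b·1 (s = 0, t = 1); each new remainder r_{k+1} = r_{k-1} − q_k·r_k inherits s_{k+1} = s_{k-1} − q_k·s_k, t_{k+1} = t_{k-1} − q_k·t_k, so r_k = a·s_k + b·t_k at every step:
  q = 2: r = 59, s = 1 − 2·0 = 1, t = 0 − 2·1 = -2  (check: 499·1 + 220·(-2) = 59)
  q = 3: r = 43, s = 0 − 3·1 = -3, t = 1 − 3·(-2) = 7  (check: 499·(-3) + 220·7 = 43)
  q = 1: r = 16, s = 1 − 1·(-3) = 4, t = -2 − 1·7 = -9  (check: 499·4 + 220·(-9) = 16)
  q = 2: r = 11, s = -3 − 2·4 = -11, t = 7 − 2·(-9) = 25  (check: 499·(-11) + 220·25 = 11)
  q = 1: r = 5, s = 4 − 1·(-11) = 15, t = -9 − 1·25 = -34  (check: 499·15 + 220·(-34) = 5)
  q = 2: r = 1, s = -11 − 2·15 = -41, t = 25 − 2·(-34) = 93  (check: 499·(-41) + 220·93 = 1)
The row with r = 1 (the gcd) gives the Bezout coefficients s = -41, t = 93.
Result: 499 · (-41) + 220 · (93) = 1.

gcd(499, 220) = 1; s = -41, t = 93 (check: 499·(-41) + 220·93 = 1).


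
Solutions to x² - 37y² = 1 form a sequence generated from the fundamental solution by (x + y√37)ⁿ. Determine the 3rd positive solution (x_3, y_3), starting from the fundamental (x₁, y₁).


Step 1: Find the fundamental solution (x₁, y₁) of x² - 37y² = 1.
  Expand √37 as a continued fraction. a₀ = ⌊√37⌋ = 6; iterate m_{k+1} = d_k·a_k − m_k, d_{k+1} = (37 − m_{k+1}²)/d_k, a_{k+1} = ⌊(a₀ + m_{k+1})/d_{k+1}⌋ (starting m₀ = 0, d₀ = 1), with convergents p_k = a_k·p_{k-1} + p_{k-2}, q_k = a_k·q_{k-1} + q_{k-2} (p₋₁ = 1, q₋₁ = 0):
  k = 0: a₀ = 6; p₀/q₀ = 6/1; p₀² − 37·q₀² = 36 − 37 = -1.
  k = 1: m = 6, d = 1, a = ⌊(6 + 6)/1⌋ = 12; p/q = (12·6 + 1)/(12·1 + 0) = 73/12; p² − 37·q² = 5329 − 5328 = 1.
  The first convergent with p² − 37·q² = 1 gives the fundamental solution (x₁, y₁) = (73, 12).
Step 2: Apply the recurrence (x_{n+1}, y_{n+1}) = (x₁x_n + 37y₁y_n, x₁y_n + y₁x_n) repeatedly.
  From (x_1, y_1) = (73, 12): x_2 = 73·73 + 37·12·12 = 10657; y_2 = 73·12 + 12·73 = 1752.
  From (x_2, y_2) = (10657, 1752): x_3 = 73·10657 + 37·12·1752 = 1555849; y_3 = 73·1752 + 12·10657 = 255780.
Step 3: Verify x_3² - 37·y_3² = 2420666110801 - 2420666110800 = 1 (should be 1). ✓

(x_1, y_1) = (73, 12); (x_3, y_3) = (1555849, 255780).


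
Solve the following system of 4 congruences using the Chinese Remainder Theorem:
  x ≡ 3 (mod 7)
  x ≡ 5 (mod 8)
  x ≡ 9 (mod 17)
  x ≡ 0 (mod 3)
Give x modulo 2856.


Product of moduli M = 7 · 8 · 17 · 3 = 2856.
Merge one congruence at a time:
  Start: x ≡ 3 (mod 7).
  Combine with x ≡ 5 (mod 8); new modulus lcm = 56.
    Write x = 3 + 7·t and substitute into x ≡ 5 (mod 8): 7·t ≡ 5 − 3 = 2 (mod 8).
    The inverse of 7 mod 8 is 7 (since 7·7 = 49 = 6·8 + 1), so t ≡ 7·2 = 14 ≡ 6 (mod 8).
    Then x = 3 + 7·6 = 45, valid modulo lcm(7, 8) = 56: x ≡ 45 (mod 56).
  Combine with x ≡ 9 (mod 17); new modulus lcm = 952.
    Write x = 45 + 56·t and substitute into x ≡ 9 (mod 17): 56·t ≡ 9 − 45 = -36 (mod 17).
    Reduce coefficients mod 17: 5·t ≡ 15 (mod 17).
    The inverse of 5 mod 17 is 7 (since 5·7 = 35 = 2·17 + 1), so t ≡ 7·15 = 105 ≡ 3 (mod 17).
    Then x = 45 + 56·3 = 213, valid modulo lcm(56, 17) = 952: x ≡ 213 (mod 952).
  Combine with x ≡ 0 (mod 3); new modulus lcm = 2856.
    Write x = 213 + 952·t and substitute into x ≡ 0 (mod 3): 952·t ≡ 0 − 213 = -213 (mod 3).
    Reduce coefficients mod 3: 1·t ≡ 0 (mod 3).
    So t ≡ 0 (mod 3).
    Then x = 213 + 952·0 = 213, valid modulo lcm(952, 3) = 2856: x ≡ 213 (mod 2856).
Verify against each original: 213 mod 7 = 3, 213 mod 8 = 5, 213 mod 17 = 9, 213 mod 3 = 0.

x ≡ 213 (mod 2856).


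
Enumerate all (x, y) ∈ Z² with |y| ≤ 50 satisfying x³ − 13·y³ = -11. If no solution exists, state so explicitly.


The equation is x³ - 13y³ = -11. For fixed y, x³ = 13·y³ − 11, so a solution requires the RHS to be a perfect cube.
Strategy: iterate y from -50 to 50, compute RHS = 13·y³ − 11, and check whether it is a (positive or negative) perfect cube.
Check small values of y:
  y = 0: RHS = -11 is not a perfect cube.
  y = 1: RHS = 2 is not a perfect cube.
  y = -1: RHS = -24 is not a perfect cube.
  y = 2: RHS = 93 is not a perfect cube.
  y = -2: RHS = -115 is not a perfect cube.
  y = 3: RHS = 340 is not a perfect cube.
  y = -3: RHS = -362 is not a perfect cube.
Continuing the search up to |y| = 50 finds no solutions either.
No (x, y) in the scanned range satisfies the equation.

No integer solutions with |y| ≤ 50.


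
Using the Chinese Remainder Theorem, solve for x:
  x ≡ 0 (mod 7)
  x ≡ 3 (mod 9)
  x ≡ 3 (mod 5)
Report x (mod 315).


Moduli 7, 9, 5 are pairwise coprime; by CRT there is a unique solution modulo M = 7 · 9 · 5 = 315.
Solve pairwise, accumulating the modulus:
  Start with x ≡ 0 (mod 7).
  Combine with x ≡ 3 (mod 9): since gcd(7, 9) = 1, we get a unique residue mod 63.
    Write x = 0 + 7·t and substitute into x ≡ 3 (mod 9): 7·t ≡ 3 − 0 = 3 (mod 9).
    The inverse of 7 mod 9 is 4 (since 7·4 = 28 = 3·9 + 1), so t ≡ 4·3 = 12 ≡ 3 (mod 9).
    Then x = 0 + 7·3 = 21, valid modulo lcm(7, 9) = 63: x ≡ 21 (mod 63).
  Combine with x ≡ 3 (mod 5): since gcd(63, 5) = 1, we get a unique residue mod 315.
    Write x = 21 + 63·t and substitute into x ≡ 3 (mod 5): 63·t ≡ 3 − 21 = -18 (mod 5).
    Reduce coefficients mod 5: 3·t ≡ 2 (mod 5).
    The inverse of 3 mod 5 is 2 (since 3·2 = 6 = 1·5 + 1), so t ≡ 2·2 = 4 ≡ 4 (mod 5).
    Then x = 21 + 63·4 = 273, valid modulo lcm(63, 5) = 315: x ≡ 273 (mod 315).
Verify: 273 mod 7 = 0 ✓, 273 mod 9 = 3 ✓, 273 mod 5 = 3 ✓.

x ≡ 273 (mod 315).


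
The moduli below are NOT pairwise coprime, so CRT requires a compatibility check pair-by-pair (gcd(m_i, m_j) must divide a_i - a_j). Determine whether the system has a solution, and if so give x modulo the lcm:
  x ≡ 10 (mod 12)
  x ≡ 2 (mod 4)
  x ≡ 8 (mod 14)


Moduli 12, 4, 14 are not pairwise coprime, so CRT works modulo lcm(m_i) when all pairwise compatibility conditions hold.
Pairwise compatibility: gcd(m_i, m_j) must divide a_i - a_j for every pair.
Merge one congruence at a time:
  Start: x ≡ 10 (mod 12).
  Combine with x ≡ 2 (mod 4): gcd(12, 4) = 4; 2 - 10 = -8, which IS divisible by 4, so compatible.
    Write x = 10 + 12·t and substitute into x ≡ 2 (mod 4): 12·t ≡ 2 − 10 = -8 (mod 4).
    Divide the congruence (and modulus) by g = 4: 3·t ≡ -2 (mod 1).
    Modulo 1 every t works; take t = 0.
    Then x = 10 + 12·0 = 10, valid modulo lcm(12, 4) = 12: x ≡ 10 (mod 12).
  Combine with x ≡ 8 (mod 14): gcd(12, 14) = 2; 8 - 10 = -2, which IS divisible by 2, so compatible.
    Write x = 10 + 12·t and substitute into x ≡ 8 (mod 14): 12·t ≡ 8 − 10 = -2 (mod 14).
    Divide the congruence (and modulus) by g = 2: 6·t ≡ -1 (mod 7).
    Reduce coefficients mod 7: 6·t ≡ 6 (mod 7).
    The inverse of 6 mod 7 is 6 (since 6·6 = 36 = 5·7 + 1), so t ≡ 6·6 = 36 ≡ 1 (mod 7).
    Then x = 10 + 12·1 = 22, valid modulo lcm(12, 14) = 84: x ≡ 22 (mod 84).
Verify: 22 mod 12 = 10, 22 mod 4 = 2, 22 mod 14 = 8.

x ≡ 22 (mod 84).


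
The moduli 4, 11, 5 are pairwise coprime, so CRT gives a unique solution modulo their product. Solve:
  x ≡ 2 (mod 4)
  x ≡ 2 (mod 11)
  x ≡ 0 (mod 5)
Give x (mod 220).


Moduli 4, 11, 5 are pairwise coprime; by CRT there is a unique solution modulo M = 4 · 11 · 5 = 220.
Solve pairwise, accumulating the modulus:
  Start with x ≡ 2 (mod 4).
  Combine with x ≡ 2 (mod 11): since gcd(4, 11) = 1, we get a unique residue mod 44.
    Write x = 2 + 4·t and substitute into x ≡ 2 (mod 11): 4·t ≡ 2 − 2 = 0 (mod 11).
    The inverse of 4 mod 11 is 3 (since 4·3 = 12 = 1·11 + 1), so t ≡ 3·0 = 0 ≡ 0 (mod 11).
    Then x = 2 + 4·0 = 2, valid modulo lcm(4, 11) = 44: x ≡ 2 (mod 44).
  Combine with x ≡ 0 (mod 5): since gcd(44, 5) = 1, we get a unique residue mod 220.
    Write x = 2 + 44·t and substitute into x ≡ 0 (mod 5): 44·t ≡ 0 − 2 = -2 (mod 5).
    Reduce coefficients mod 5: 4·t ≡ 3 (mod 5).
    The inverse of 4 mod 5 is 4 (since 4·4 = 16 = 3·5 + 1), so t ≡ 4·3 = 12 ≡ 2 (mod 5).
    Then x = 2 + 44·2 = 90, valid modulo lcm(44, 5) = 220: x ≡ 90 (mod 220).
Verify: 90 mod 4 = 2 ✓, 90 mod 11 = 2 ✓, 90 mod 5 = 0 ✓.

x ≡ 90 (mod 220).


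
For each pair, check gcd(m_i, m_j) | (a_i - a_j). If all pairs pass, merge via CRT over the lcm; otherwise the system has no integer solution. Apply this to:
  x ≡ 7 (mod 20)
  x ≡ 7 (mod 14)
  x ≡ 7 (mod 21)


Moduli 20, 14, 21 are not pairwise coprime, so CRT works modulo lcm(m_i) when all pairwise compatibility conditions hold.
Pairwise compatibility: gcd(m_i, m_j) must divide a_i - a_j for every pair.
Merge one congruence at a time:
  Start: x ≡ 7 (mod 20).
  Combine with x ≡ 7 (mod 14): gcd(20, 14) = 2; 7 - 7 = 0, which IS divisible by 2, so compatible.
    Write x = 7 + 20·t and substitute into x ≡ 7 (mod 14): 20·t ≡ 7 − 7 = 0 (mod 14).
    Divide the congruence (and modulus) by g = 2: 10·t ≡ 0 (mod 7).
    Reduce coefficients mod 7: 3·t ≡ 0 (mod 7).
    The inverse of 3 mod 7 is 5 (since 3·5 = 15 = 2·7 + 1), so t ≡ 5·0 = 0 ≡ 0 (mod 7).
    Then x = 7 + 20·0 = 7, valid modulo lcm(20, 14) = 140: x ≡ 7 (mod 140).
  Combine with x ≡ 7 (mod 21): gcd(140, 21) = 7; 7 - 7 = 0, which IS divisible by 7, so compatible.
    Write x = 7 + 140·t and substitute into x ≡ 7 (mod 21): 140·t ≡ 7 − 7 = 0 (mod 21).
    Divide the congruence (and modulus) by g = 7: 20·t ≡ 0 (mod 3).
    Reduce coefficients mod 3: 2·t ≡ 0 (mod 3).
    The inverse of 2 mod 3 is 2 (since 2·2 = 4 = 1·3 + 1), so t ≡ 2·0 = 0 ≡ 0 (mod 3).
    Then x = 7 + 140·0 = 7, valid modulo lcm(140, 21) = 420: x ≡ 7 (mod 420).
Verify: 7 mod 20 = 7, 7 mod 14 = 7, 7 mod 21 = 7.

x ≡ 7 (mod 420).


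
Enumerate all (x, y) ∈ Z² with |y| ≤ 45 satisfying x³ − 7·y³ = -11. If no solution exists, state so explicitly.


The equation is x³ - 7y³ = -11. For fixed y, x³ = 7·y³ − 11, so a solution requires the RHS to be a perfect cube.
Strategy: iterate y from -45 to 45, compute RHS = 7·y³ − 11, and check whether it is a (positive or negative) perfect cube.
Check small values of y:
  y = 0: RHS = -11 is not a perfect cube.
  y = 1: RHS = -4 is not a perfect cube.
  y = -1: RHS = -18 is not a perfect cube.
  y = 2: RHS = 45 is not a perfect cube.
  y = -2: RHS = -67 is not a perfect cube.
  y = 3: RHS = 178 is not a perfect cube.
  y = -3: RHS = -200 is not a perfect cube.
Continuing the search up to |y| = 45 finds no solutions either.
No (x, y) in the scanned range satisfies the equation.

No integer solutions with |y| ≤ 45.


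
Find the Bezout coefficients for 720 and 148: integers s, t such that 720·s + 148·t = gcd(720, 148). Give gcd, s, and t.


Euclidean algorithm on (720, 148) — divide until remainder is 0:
  720 = 4 · 148 + 128
  148 = 1 · 128 + 20
  128 = 6 · 20 + 8
  20 = 2 · 8 + 4
  8 = 2 · 4 + 0
gcd(720, 148) = 4.
Track Bezout coefficients alongside the remainders: start with r₀ = 720 = a·1 + b·0 (s = 1, t = 0) and r₁ = 148 = a·0 + b·1 (s = 0, t = 1); each new remainder r_{k+1} = r_{k-1} − q_k·r_k inherits s_{k+1} = s_{k-1} − q_k·s_k, t_{k+1} = t_{k-1} − q_k·t_k, so r_k = a·s_k + b·t_k at every step:
  q = 4: r = 128, s = 1 − 4·0 = 1, t = 0 − 4·1 = -4  (check: 720·1 + 148·(-4) = 128)
  q = 1: r = 20, s = 0 − 1·1 = -1, t = 1 − 1·(-4) = 5  (check: 720·(-1) + 148·5 = 20)
  q = 6: r = 8, s = 1 − 6·(-1) = 7, t = -4 − 6·5 = -34  (check: 720·7 + 148·(-34) = 8)
  q = 2: r = 4, s = -1 − 2·7 = -15, t = 5 − 2·(-34) = 73  (check: 720·(-15) + 148·73 = 4)
The row with r = 4 (the gcd) gives the Bezout coefficients s = -15, t = 73.
Result: 720 · (-15) + 148 · (73) = 4.

gcd(720, 148) = 4; s = -15, t = 73 (check: 720·(-15) + 148·73 = 4).


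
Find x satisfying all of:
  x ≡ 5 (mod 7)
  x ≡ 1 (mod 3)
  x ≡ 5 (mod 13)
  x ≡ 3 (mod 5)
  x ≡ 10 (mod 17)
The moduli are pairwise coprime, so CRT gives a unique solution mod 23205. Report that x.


Product of moduli M = 7 · 3 · 13 · 5 · 17 = 23205.
Merge one congruence at a time:
  Start: x ≡ 5 (mod 7).
  Combine with x ≡ 1 (mod 3); new modulus lcm = 21.
    Write x = 5 + 7·t and substitute into x ≡ 1 (mod 3): 7·t ≡ 1 − 5 = -4 (mod 3).
    Reduce coefficients mod 3: 1·t ≡ 2 (mod 3).
    So t ≡ 2 (mod 3).
    Then x = 5 + 7·2 = 19, valid modulo lcm(7, 3) = 21: x ≡ 19 (mod 21).
  Combine with x ≡ 5 (mod 13); new modulus lcm = 273.
    Write x = 19 + 21·t and substitute into x ≡ 5 (mod 13): 21·t ≡ 5 − 19 = -14 (mod 13).
    Reduce coefficients mod 13: 8·t ≡ 12 (mod 13).
    The inverse of 8 mod 13 is 5 (since 8·5 = 40 = 3·13 + 1), so t ≡ 5·12 = 60 ≡ 8 (mod 13).
    Then x = 19 + 21·8 = 187, valid modulo lcm(21, 13) = 273: x ≡ 187 (mod 273).
  Combine with x ≡ 3 (mod 5); new modulus lcm = 1365.
    Write x = 187 + 273·t and substitute into x ≡ 3 (mod 5): 273·t ≡ 3 − 187 = -184 (mod 5).
    Reduce coefficients mod 5: 3·t ≡ 1 (mod 5).
    The inverse of 3 mod 5 is 2 (since 3·2 = 6 = 1·5 + 1), so t ≡ 2·1 = 2 ≡ 2 (mod 5).
    Then x = 187 + 273·2 = 733, valid modulo lcm(273, 5) = 1365: x ≡ 733 (mod 1365).
  Combine with x ≡ 10 (mod 17); new modulus lcm = 23205.
    Write x = 733 + 1365·t and substitute into x ≡ 10 (mod 17): 1365·t ≡ 10 − 733 = -723 (mod 17).
    Reduce coefficients mod 17: 5·t ≡ 8 (mod 17).
    The inverse of 5 mod 17 is 7 (since 5·7 = 35 = 2·17 + 1), so t ≡ 7·8 = 56 ≡ 5 (mod 17).
    Then x = 733 + 1365·5 = 7558, valid modulo lcm(1365, 17) = 23205: x ≡ 7558 (mod 23205).
Verify against each original: 7558 mod 7 = 5, 7558 mod 3 = 1, 7558 mod 13 = 5, 7558 mod 5 = 3, 7558 mod 17 = 10.

x ≡ 7558 (mod 23205).


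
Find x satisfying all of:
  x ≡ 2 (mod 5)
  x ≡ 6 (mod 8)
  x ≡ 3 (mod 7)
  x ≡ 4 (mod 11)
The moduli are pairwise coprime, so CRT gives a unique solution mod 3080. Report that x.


Product of moduli M = 5 · 8 · 7 · 11 = 3080.
Merge one congruence at a time:
  Start: x ≡ 2 (mod 5).
  Combine with x ≡ 6 (mod 8); new modulus lcm = 40.
    Write x = 2 + 5·t and substitute into x ≡ 6 (mod 8): 5·t ≡ 6 − 2 = 4 (mod 8).
    The inverse of 5 mod 8 is 5 (since 5·5 = 25 = 3·8 + 1), so t ≡ 5·4 = 20 ≡ 4 (mod 8).
    Then x = 2 + 5·4 = 22, valid modulo lcm(5, 8) = 40: x ≡ 22 (mod 40).
  Combine with x ≡ 3 (mod 7); new modulus lcm = 280.
    Write x = 22 + 40·t and substitute into x ≡ 3 (mod 7): 40·t ≡ 3 − 22 = -19 (mod 7).
    Reduce coefficients mod 7: 5·t ≡ 2 (mod 7).
    The inverse of 5 mod 7 is 3 (since 5·3 = 15 = 2·7 + 1), so t ≡ 3·2 = 6 ≡ 6 (mod 7).
    Then x = 22 + 40·6 = 262, valid modulo lcm(40, 7) = 280: x ≡ 262 (mod 280).
  Combine with x ≡ 4 (mod 11); new modulus lcm = 3080.
    Write x = 262 + 280·t and substitute into x ≡ 4 (mod 11): 280·t ≡ 4 − 262 = -258 (mod 11).
    Reduce coefficients mod 11: 5·t ≡ 6 (mod 11).
    The inverse of 5 mod 11 is 9 (since 5·9 = 45 = 4·11 + 1), so t ≡ 9·6 = 54 ≡ 10 (mod 11).
    Then x = 262 + 280·10 = 3062, valid modulo lcm(280, 11) = 3080: x ≡ 3062 (mod 3080).
Verify against each original: 3062 mod 5 = 2, 3062 mod 8 = 6, 3062 mod 7 = 3, 3062 mod 11 = 4.

x ≡ 3062 (mod 3080).


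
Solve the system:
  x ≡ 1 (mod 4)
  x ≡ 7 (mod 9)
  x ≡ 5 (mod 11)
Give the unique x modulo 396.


Moduli 4, 9, 11 are pairwise coprime; by CRT there is a unique solution modulo M = 4 · 9 · 11 = 396.
Solve pairwise, accumulating the modulus:
  Start with x ≡ 1 (mod 4).
  Combine with x ≡ 7 (mod 9): since gcd(4, 9) = 1, we get a unique residue mod 36.
    Write x = 1 + 4·t and substitute into x ≡ 7 (mod 9): 4·t ≡ 7 − 1 = 6 (mod 9).
    The inverse of 4 mod 9 is 7 (since 4·7 = 28 = 3·9 + 1), so t ≡ 7·6 = 42 ≡ 6 (mod 9).
    Then x = 1 + 4·6 = 25, valid modulo lcm(4, 9) = 36: x ≡ 25 (mod 36).
  Combine with x ≡ 5 (mod 11): since gcd(36, 11) = 1, we get a unique residue mod 396.
    Write x = 25 + 36·t and substitute into x ≡ 5 (mod 11): 36·t ≡ 5 − 25 = -20 (mod 11).
    Reduce coefficients mod 11: 3·t ≡ 2 (mod 11).
    The inverse of 3 mod 11 is 4 (since 3·4 = 12 = 1·11 + 1), so t ≡ 4·2 = 8 ≡ 8 (mod 11).
    Then x = 25 + 36·8 = 313, valid modulo lcm(36, 11) = 396: x ≡ 313 (mod 396).
Verify: 313 mod 4 = 1 ✓, 313 mod 9 = 7 ✓, 313 mod 11 = 5 ✓.

x ≡ 313 (mod 396).


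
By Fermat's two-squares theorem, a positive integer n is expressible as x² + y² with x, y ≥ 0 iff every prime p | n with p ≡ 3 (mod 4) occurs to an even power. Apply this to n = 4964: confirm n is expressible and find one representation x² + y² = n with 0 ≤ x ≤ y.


Step 1: Factor n = 4964 = 2^2 · 17 · 73.
Step 2: Check the mod-4 condition on each prime factor: 2 = 2 (special); 17 ≡ 1 (mod 4), exponent 1; 73 ≡ 1 (mod 4), exponent 1.
All primes ≡ 3 (mod 4) appear to even exponent (or don't appear), so by the two-squares theorem n IS expressible as a sum of two squares.
Step 3: Build a representation. Group n = k² · m with k = 2 and m = 17 · 73 = 1241 (a product of primes ≡ 1 (mod 4)); a representation of m scales to one of n via (k·x)² + (k·y)² = k²(x² + y²). Each prime p ≡ 1 (mod 4) is itself a sum of two squares; find a² by testing p − a² for a perfect square:
  17: 17 − 1² = 16 = 4² ⇒ 17 = 1² + 4².
  73: 73 − 1² = 72, 73 − 2² = 69, 73 − 3² = 64 = 8² ⇒ 73 = 3² + 8².
  Combine using the Brahmagupta–Fibonacci identity (a² + b²)(c² + d²) = (ac − bd)² + (ad + bc)² = (ac + bd)² + (ad − bc)²:
  17 · 73 = 1241: from (1² + 4²)(3² + 8²), take (1·3 − 4·8, 1·8 + 4·3) = (3 − 32, 8 + 12) = (-29, 20); dropping signs (only squares matter) gives (29, 20); check 29² + 20² = 841 + 400 = 1241 ✓.
  Scale by k = 2: (2·29, 2·20) = (58, 40).
Step 4: Order so x ≤ y and verify: 40² + 58² = 1600 + 3364 = 4964 = n. ✓

n = 4964 = 40² + 58² (one valid representation with x ≤ y).


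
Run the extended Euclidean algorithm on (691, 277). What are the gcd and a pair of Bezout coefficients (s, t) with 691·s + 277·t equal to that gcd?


Euclidean algorithm on (691, 277) — divide until remainder is 0:
  691 = 2 · 277 + 137
  277 = 2 · 137 + 3
  137 = 45 · 3 + 2
  3 = 1 · 2 + 1
  2 = 2 · 1 + 0
gcd(691, 277) = 1.
Track Bezout coefficients alongside the remainders: start with r₀ = 691 = a·1 + b·0 (s = 1, t = 0) and r₁ = 277 = a·0 + b·1 (s = 0, t = 1); each new remainder r_{k+1} = r_{k-1} − q_k·r_k inherits s_{k+1} = s_{k-1} − q_k·s_k, t_{k+1} = t_{k-1} − q_k·t_k, so r_k = a·s_k + b·t_k at every step:
  q = 2: r = 137, s = 1 − 2·0 = 1, t = 0 − 2·1 = -2  (check: 691·1 + 277·(-2) = 137)
  q = 2: r = 3, s = 0 − 2·1 = -2, t = 1 − 2·(-2) = 5  (check: 691·(-2) + 277·5 = 3)
  q = 45: r = 2, s = 1 − 45·(-2) = 91, t = -2 − 45·5 = -227  (check: 691·91 + 277·(-227) = 2)
  q = 1: r = 1, s = -2 − 1·91 = -93, t = 5 − 1·(-227) = 232  (check: 691·(-93) + 277·232 = 1)
The row with r = 1 (the gcd) gives the Bezout coefficients s = -93, t = 232.
Result: 691 · (-93) + 277 · (232) = 1.

gcd(691, 277) = 1; s = -93, t = 232 (check: 691·(-93) + 277·232 = 1).


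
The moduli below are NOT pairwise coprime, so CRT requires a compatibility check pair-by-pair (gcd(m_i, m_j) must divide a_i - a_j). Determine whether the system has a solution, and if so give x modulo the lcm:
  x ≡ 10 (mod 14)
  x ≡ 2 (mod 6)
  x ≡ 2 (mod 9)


Moduli 14, 6, 9 are not pairwise coprime, so CRT works modulo lcm(m_i) when all pairwise compatibility conditions hold.
Pairwise compatibility: gcd(m_i, m_j) must divide a_i - a_j for every pair.
Merge one congruence at a time:
  Start: x ≡ 10 (mod 14).
  Combine with x ≡ 2 (mod 6): gcd(14, 6) = 2; 2 - 10 = -8, which IS divisible by 2, so compatible.
    Write x = 10 + 14·t and substitute into x ≡ 2 (mod 6): 14·t ≡ 2 − 10 = -8 (mod 6).
    Divide the congruence (and modulus) by g = 2: 7·t ≡ -4 (mod 3).
    Reduce coefficients mod 3: 1·t ≡ 2 (mod 3).
    So t ≡ 2 (mod 3).
    Then x = 10 + 14·2 = 38, valid modulo lcm(14, 6) = 42: x ≡ 38 (mod 42).
  Combine with x ≡ 2 (mod 9): gcd(42, 9) = 3; 2 - 38 = -36, which IS divisible by 3, so compatible.
    Write x = 38 + 42·t and substitute into x ≡ 2 (mod 9): 42·t ≡ 2 − 38 = -36 (mod 9).
    Divide the congruence (and modulus) by g = 3: 14·t ≡ -12 (mod 3).
    Reduce coefficients mod 3: 2·t ≡ 0 (mod 3).
    The inverse of 2 mod 3 is 2 (since 2·2 = 4 = 1·3 + 1), so t ≡ 2·0 = 0 ≡ 0 (mod 3).
    Then x = 38 + 42·0 = 38, valid modulo lcm(42, 9) = 126: x ≡ 38 (mod 126).
Verify: 38 mod 14 = 10, 38 mod 6 = 2, 38 mod 9 = 2.

x ≡ 38 (mod 126).


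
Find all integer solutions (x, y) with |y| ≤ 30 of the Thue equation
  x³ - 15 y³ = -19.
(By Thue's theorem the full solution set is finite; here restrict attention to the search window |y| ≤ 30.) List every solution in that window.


The equation is x³ - 15y³ = -19. For fixed y, x³ = 15·y³ − 19, so a solution requires the RHS to be a perfect cube.
Strategy: iterate y from -30 to 30, compute RHS = 15·y³ − 19, and check whether it is a (positive or negative) perfect cube.
Check small values of y:
  y = 0: RHS = -19 is not a perfect cube.
  y = 1: RHS = -4 is not a perfect cube.
  y = -1: RHS = -34 is not a perfect cube.
  y = 2: RHS = 101 is not a perfect cube.
  y = -2: RHS = -139 is not a perfect cube.
  y = 3: RHS = 386 is not a perfect cube.
  y = -3: RHS = -424 is not a perfect cube.
Continuing the search up to |y| = 30 finds no solutions either.
No (x, y) in the scanned range satisfies the equation.

No integer solutions with |y| ≤ 30.


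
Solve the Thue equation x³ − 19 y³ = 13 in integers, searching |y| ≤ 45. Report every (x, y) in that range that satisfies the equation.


The equation is x³ - 19y³ = 13. For fixed y, x³ = 19·y³ + 13, so a solution requires the RHS to be a perfect cube.
Strategy: iterate y from -45 to 45, compute RHS = 19·y³ + 13, and check whether it is a (positive or negative) perfect cube.
Check small values of y:
  y = 0: RHS = 13 is not a perfect cube.
  y = 1: RHS = 32 is not a perfect cube.
  y = -1: RHS = -6 is not a perfect cube.
  y = 2: RHS = 165 is not a perfect cube.
  y = -2: RHS = -139 is not a perfect cube.
  y = 3: RHS = 526 is not a perfect cube.
  y = -3: RHS = -500 is not a perfect cube.
Continuing the search up to |y| = 45 finds no solutions either.
No (x, y) in the scanned range satisfies the equation.

No integer solutions with |y| ≤ 45.


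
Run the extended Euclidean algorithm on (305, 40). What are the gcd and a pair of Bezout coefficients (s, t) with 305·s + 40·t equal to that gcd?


Euclidean algorithm on (305, 40) — divide until remainder is 0:
  305 = 7 · 40 + 25
  40 = 1 · 25 + 15
  25 = 1 · 15 + 10
  15 = 1 · 10 + 5
  10 = 2 · 5 + 0
gcd(305, 40) = 5.
Track Bezout coefficients alongside the remainders: start with r₀ = 305 = a·1 + b·0 (s = 1, t = 0) and r₁ = 40 = a·0 + b·1 (s = 0, t = 1); each new remainder r_{k+1} = r_{k-1} − q_k·r_k inherits s_{k+1} = s_{k-1} − q_k·s_k, t_{k+1} = t_{k-1} − q_k·t_k, so r_k = a·s_k + b·t_k at every step:
  q = 7: r = 25, s = 1 − 7·0 = 1, t = 0 − 7·1 = -7  (check: 305·1 + 40·(-7) = 25)
  q = 1: r = 15, s = 0 − 1·1 = -1, t = 1 − 1·(-7) = 8  (check: 305·(-1) + 40·8 = 15)
  q = 1: r = 10, s = 1 − 1·(-1) = 2, t = -7 − 1·8 = -15  (check: 305·2 + 40·(-15) = 10)
  q = 1: r = 5, s = -1 − 1·2 = -3, t = 8 − 1·(-15) = 23  (check: 305·(-3) + 40·23 = 5)
The row with r = 5 (the gcd) gives the Bezout coefficients s = -3, t = 23.
Result: 305 · (-3) + 40 · (23) = 5.

gcd(305, 40) = 5; s = -3, t = 23 (check: 305·(-3) + 40·23 = 5).


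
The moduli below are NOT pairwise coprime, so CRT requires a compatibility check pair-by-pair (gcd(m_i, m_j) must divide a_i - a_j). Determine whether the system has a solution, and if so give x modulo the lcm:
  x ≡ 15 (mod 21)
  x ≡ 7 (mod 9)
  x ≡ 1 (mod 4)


Moduli 21, 9, 4 are not pairwise coprime, so CRT works modulo lcm(m_i) when all pairwise compatibility conditions hold.
Pairwise compatibility: gcd(m_i, m_j) must divide a_i - a_j for every pair.
Merge one congruence at a time:
  Start: x ≡ 15 (mod 21).
  Combine with x ≡ 7 (mod 9): gcd(21, 9) = 3, and 7 - 15 = -8 is NOT divisible by 3.
    ⇒ system is inconsistent (no integer solution).

No solution (the system is inconsistent).


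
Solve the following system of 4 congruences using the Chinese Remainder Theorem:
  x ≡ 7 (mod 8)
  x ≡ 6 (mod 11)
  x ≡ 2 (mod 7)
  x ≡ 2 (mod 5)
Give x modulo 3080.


Product of moduli M = 8 · 11 · 7 · 5 = 3080.
Merge one congruence at a time:
  Start: x ≡ 7 (mod 8).
  Combine with x ≡ 6 (mod 11); new modulus lcm = 88.
    Write x = 7 + 8·t and substitute into x ≡ 6 (mod 11): 8·t ≡ 6 − 7 = -1 (mod 11).
    Reduce coefficients mod 11: 8·t ≡ 10 (mod 11).
    The inverse of 8 mod 11 is 7 (since 8·7 = 56 = 5·11 + 1), so t ≡ 7·10 = 70 ≡ 4 (mod 11).
    Then x = 7 + 8·4 = 39, valid modulo lcm(8, 11) = 88: x ≡ 39 (mod 88).
  Combine with x ≡ 2 (mod 7); new modulus lcm = 616.
    Write x = 39 + 88·t and substitute into x ≡ 2 (mod 7): 88·t ≡ 2 − 39 = -37 (mod 7).
    Reduce coefficients mod 7: 4·t ≡ 5 (mod 7).
    The inverse of 4 mod 7 is 2 (since 4·2 = 8 = 1·7 + 1), so t ≡ 2·5 = 10 ≡ 3 (mod 7).
    Then x = 39 + 88·3 = 303, valid modulo lcm(88, 7) = 616: x ≡ 303 (mod 616).
  Combine with x ≡ 2 (mod 5); new modulus lcm = 3080.
    Write x = 303 + 616·t and substitute into x ≡ 2 (mod 5): 616·t ≡ 2 − 303 = -301 (mod 5).
    Reduce coefficients mod 5: 1·t ≡ 4 (mod 5).
    So t ≡ 4 (mod 5).
    Then x = 303 + 616·4 = 2767, valid modulo lcm(616, 5) = 3080: x ≡ 2767 (mod 3080).
Verify against each original: 2767 mod 8 = 7, 2767 mod 11 = 6, 2767 mod 7 = 2, 2767 mod 5 = 2.

x ≡ 2767 (mod 3080).


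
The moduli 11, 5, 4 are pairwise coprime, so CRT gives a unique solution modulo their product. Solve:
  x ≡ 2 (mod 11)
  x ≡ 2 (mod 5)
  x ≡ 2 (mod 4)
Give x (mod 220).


Moduli 11, 5, 4 are pairwise coprime; by CRT there is a unique solution modulo M = 11 · 5 · 4 = 220.
Solve pairwise, accumulating the modulus:
  Start with x ≡ 2 (mod 11).
  Combine with x ≡ 2 (mod 5): since gcd(11, 5) = 1, we get a unique residue mod 55.
    Write x = 2 + 11·t and substitute into x ≡ 2 (mod 5): 11·t ≡ 2 − 2 = 0 (mod 5).
    Reduce coefficients mod 5: 1·t ≡ 0 (mod 5).
    So t ≡ 0 (mod 5).
    Then x = 2 + 11·0 = 2, valid modulo lcm(11, 5) = 55: x ≡ 2 (mod 55).
  Combine with x ≡ 2 (mod 4): since gcd(55, 4) = 1, we get a unique residue mod 220.
    Write x = 2 + 55·t and substitute into x ≡ 2 (mod 4): 55·t ≡ 2 − 2 = 0 (mod 4).
    Reduce coefficients mod 4: 3·t ≡ 0 (mod 4).
    The inverse of 3 mod 4 is 3 (since 3·3 = 9 = 2·4 + 1), so t ≡ 3·0 = 0 ≡ 0 (mod 4).
    Then x = 2 + 55·0 = 2, valid modulo lcm(55, 4) = 220: x ≡ 2 (mod 220).
Verify: 2 mod 11 = 2 ✓, 2 mod 5 = 2 ✓, 2 mod 4 = 2 ✓.

x ≡ 2 (mod 220).


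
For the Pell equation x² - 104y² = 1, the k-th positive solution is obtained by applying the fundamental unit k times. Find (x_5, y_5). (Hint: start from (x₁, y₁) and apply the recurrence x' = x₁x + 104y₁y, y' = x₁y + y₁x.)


Step 1: Find the fundamental solution (x₁, y₁) of x² - 104y² = 1.
  Expand √104 as a continued fraction. a₀ = ⌊√104⌋ = 10; iterate m_{k+1} = d_k·a_k − m_k, d_{k+1} = (104 − m_{k+1}²)/d_k, a_{k+1} = ⌊(a₀ + m_{k+1})/d_{k+1}⌋ (starting m₀ = 0, d₀ = 1), with convergents p_k = a_k·p_{k-1} + p_{k-2}, q_k = a_k·q_{k-1} + q_{k-2} (p₋₁ = 1, q₋₁ = 0):
  k = 0: a₀ = 10; p₀/q₀ = 10/1; p₀² − 104·q₀² = 100 − 104 = -4.
  k = 1: m = 10, d = 4, a = ⌊(10 + 10)/4⌋ = 5; p/q = (5·10 + 1)/(5·1 + 0) = 51/5; p² − 104·q² = 2601 − 2600 = 1.
  The first convergent with p² − 104·q² = 1 gives the fundamental solution (x₁, y₁) = (51, 5).
Step 2: Apply the recurrence (x_{n+1}, y_{n+1}) = (x₁x_n + 104y₁y_n, x₁y_n + y₁x_n) repeatedly.
  From (x_1, y_1) = (51, 5): x_2 = 51·51 + 104·5·5 = 5201; y_2 = 51·5 + 5·51 = 510.
  From (x_2, y_2) = (5201, 510): x_3 = 51·5201 + 104·5·510 = 530451; y_3 = 51·510 + 5·5201 = 52015.
  From (x_3, y_3) = (530451, 52015): x_4 = 51·530451 + 104·5·52015 = 54100801; y_4 = 51·52015 + 5·530451 = 5305020.
  From (x_4, y_4) = (54100801, 5305020): x_5 = 51·54100801 + 104·5·5305020 = 5517751251; y_5 = 51·5305020 + 5·54100801 = 541060025.
Step 3: Verify x_5² - 104·y_5² = 30445578867912065001 - 30445578867912065000 = 1 (should be 1). ✓

(x_1, y_1) = (51, 5); (x_5, y_5) = (5517751251, 541060025).


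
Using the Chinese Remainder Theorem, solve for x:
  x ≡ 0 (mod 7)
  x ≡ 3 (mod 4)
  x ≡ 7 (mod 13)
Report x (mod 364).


Moduli 7, 4, 13 are pairwise coprime; by CRT there is a unique solution modulo M = 7 · 4 · 13 = 364.
Solve pairwise, accumulating the modulus:
  Start with x ≡ 0 (mod 7).
  Combine with x ≡ 3 (mod 4): since gcd(7, 4) = 1, we get a unique residue mod 28.
    Write x = 0 + 7·t and substitute into x ≡ 3 (mod 4): 7·t ≡ 3 − 0 = 3 (mod 4).
    Reduce coefficients mod 4: 3·t ≡ 3 (mod 4).
    The inverse of 3 mod 4 is 3 (since 3·3 = 9 = 2·4 + 1), so t ≡ 3·3 = 9 ≡ 1 (mod 4).
    Then x = 0 + 7·1 = 7, valid modulo lcm(7, 4) = 28: x ≡ 7 (mod 28).
  Combine with x ≡ 7 (mod 13): since gcd(28, 13) = 1, we get a unique residue mod 364.
    Write x = 7 + 28·t and substitute into x ≡ 7 (mod 13): 28·t ≡ 7 − 7 = 0 (mod 13).
    Reduce coefficients mod 13: 2·t ≡ 0 (mod 13).
    The inverse of 2 mod 13 is 7 (since 2·7 = 14 = 1·13 + 1), so t ≡ 7·0 = 0 ≡ 0 (mod 13).
    Then x = 7 + 28·0 = 7, valid modulo lcm(28, 13) = 364: x ≡ 7 (mod 364).
Verify: 7 mod 7 = 0 ✓, 7 mod 4 = 3 ✓, 7 mod 13 = 7 ✓.

x ≡ 7 (mod 364).


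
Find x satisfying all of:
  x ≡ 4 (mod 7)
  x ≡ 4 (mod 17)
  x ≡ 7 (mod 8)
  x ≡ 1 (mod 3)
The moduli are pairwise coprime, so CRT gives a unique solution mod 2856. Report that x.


Product of moduli M = 7 · 17 · 8 · 3 = 2856.
Merge one congruence at a time:
  Start: x ≡ 4 (mod 7).
  Combine with x ≡ 4 (mod 17); new modulus lcm = 119.
    Write x = 4 + 7·t and substitute into x ≡ 4 (mod 17): 7·t ≡ 4 − 4 = 0 (mod 17).
    The inverse of 7 mod 17 is 5 (since 7·5 = 35 = 2·17 + 1), so t ≡ 5·0 = 0 ≡ 0 (mod 17).
    Then x = 4 + 7·0 = 4, valid modulo lcm(7, 17) = 119: x ≡ 4 (mod 119).
  Combine with x ≡ 7 (mod 8); new modulus lcm = 952.
    Write x = 4 + 119·t and substitute into x ≡ 7 (mod 8): 119·t ≡ 7 − 4 = 3 (mod 8).
    Reduce coefficients mod 8: 7·t ≡ 3 (mod 8).
    The inverse of 7 mod 8 is 7 (since 7·7 = 49 = 6·8 + 1), so t ≡ 7·3 = 21 ≡ 5 (mod 8).
    Then x = 4 + 119·5 = 599, valid modulo lcm(119, 8) = 952: x ≡ 599 (mod 952).
  Combine with x ≡ 1 (mod 3); new modulus lcm = 2856.
    Write x = 599 + 952·t and substitute into x ≡ 1 (mod 3): 952·t ≡ 1 − 599 = -598 (mod 3).
    Reduce coefficients mod 3: 1·t ≡ 2 (mod 3).
    So t ≡ 2 (mod 3).
    Then x = 599 + 952·2 = 2503, valid modulo lcm(952, 3) = 2856: x ≡ 2503 (mod 2856).
Verify against each original: 2503 mod 7 = 4, 2503 mod 17 = 4, 2503 mod 8 = 7, 2503 mod 3 = 1.

x ≡ 2503 (mod 2856).


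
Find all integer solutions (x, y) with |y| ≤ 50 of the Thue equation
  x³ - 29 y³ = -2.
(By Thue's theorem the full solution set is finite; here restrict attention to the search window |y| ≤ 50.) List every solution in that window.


The equation is x³ - 29y³ = -2. For fixed y, x³ = 29·y³ − 2, so a solution requires the RHS to be a perfect cube.
Strategy: iterate y from -50 to 50, compute RHS = 29·y³ − 2, and check whether it is a (positive or negative) perfect cube.
Check small values of y:
  y = 0: RHS = -2 is not a perfect cube.
  y = 1: RHS = 27 = (3)³ ⇒ x = 3 works.
  y = -1: RHS = -31 is not a perfect cube.
  y = 2: RHS = 230 is not a perfect cube.
  y = -2: RHS = -234 is not a perfect cube.
  y = 3: RHS = 781 is not a perfect cube.
  y = -3: RHS = -785 is not a perfect cube.
Continuing the search up to |y| = 50 finds no further solutions beyond those listed.
Collected solutions: (3, 1).

Solutions (with |y| ≤ 50): (3, 1).


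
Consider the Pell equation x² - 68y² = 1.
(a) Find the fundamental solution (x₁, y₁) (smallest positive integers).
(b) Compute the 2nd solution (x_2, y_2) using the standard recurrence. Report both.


Step 1: Find the fundamental solution (x₁, y₁) of x² - 68y² = 1.
  Expand √68 as a continued fraction. a₀ = ⌊√68⌋ = 8; iterate m_{k+1} = d_k·a_k − m_k, d_{k+1} = (68 − m_{k+1}²)/d_k, a_{k+1} = ⌊(a₀ + m_{k+1})/d_{k+1}⌋ (starting m₀ = 0, d₀ = 1), with convergents p_k = a_k·p_{k-1} + p_{k-2}, q_k = a_k·q_{k-1} + q_{k-2} (p₋₁ = 1, q₋₁ = 0):
  k = 0: a₀ = 8; p₀/q₀ = 8/1; p₀² − 68·q₀² = 64 − 68 = -4.
  k = 1: m = 8, d = 4, a = ⌊(8 + 8)/4⌋ = 4; p/q = (4·8 + 1)/(4·1 + 0) = 33/4; p² − 68·q² = 1089 − 1088 = 1.
  The first convergent with p² − 68·q² = 1 gives the fundamental solution (x₁, y₁) = (33, 4).
Step 2: Apply the recurrence (x_{n+1}, y_{n+1}) = (x₁x_n + 68y₁y_n, x₁y_n + y₁x_n) repeatedly.
  From (x_1, y_1) = (33, 4): x_2 = 33·33 + 68·4·4 = 2177; y_2 = 33·4 + 4·33 = 264.
Step 3: Verify x_2² - 68·y_2² = 4739329 - 4739328 = 1 (should be 1). ✓

(x_1, y_1) = (33, 4); (x_2, y_2) = (2177, 264).
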